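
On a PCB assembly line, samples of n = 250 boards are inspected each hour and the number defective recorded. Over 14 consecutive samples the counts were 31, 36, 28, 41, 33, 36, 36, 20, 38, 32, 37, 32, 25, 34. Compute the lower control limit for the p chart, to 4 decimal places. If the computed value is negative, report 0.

p̄ = Σdᵢ / (k·n) = 459 / (14 × 250) = 0.13114
LCL = p̄ − 3·√(p̄(1−p̄)/n) = 0.13114 − 3 × 0.02135 = 0.06710

0.0671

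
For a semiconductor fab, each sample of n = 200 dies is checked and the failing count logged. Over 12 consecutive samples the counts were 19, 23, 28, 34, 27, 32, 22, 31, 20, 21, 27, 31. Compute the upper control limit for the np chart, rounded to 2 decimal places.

p̄ = Σdᵢ / (k·n) = 315 / (12 × 200) = 0.13125
UCL = np̄ + 3·√(np̄(1−p̄)) = 26.2500 + 3 × √(26.2500×0.86875) = 26.2500 + 3 × 4.7754 = 40.5763

40.58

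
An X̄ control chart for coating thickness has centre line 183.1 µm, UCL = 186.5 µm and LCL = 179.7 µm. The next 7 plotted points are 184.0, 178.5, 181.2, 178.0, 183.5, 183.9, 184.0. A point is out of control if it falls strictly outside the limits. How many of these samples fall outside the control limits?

Compare each point to [179.7, 186.5]: sample 2 = 178.5 < LCL; sample 4 = 178.0 < LCL.

2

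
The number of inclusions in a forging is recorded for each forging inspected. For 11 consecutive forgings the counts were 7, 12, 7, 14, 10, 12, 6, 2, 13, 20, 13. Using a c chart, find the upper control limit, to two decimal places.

20.29

c̄ = (7 + 12 + 7 + 14 + 10 + 12 + 6 + 2 + 13 + 20 + 13) / 11 = 116 / 11 = 10.5455
UCL = c̄ + 3√c̄ = 10.5455 + 3 × √10.5455 = 10.5455 + 3 × 3.2474 = 20.2876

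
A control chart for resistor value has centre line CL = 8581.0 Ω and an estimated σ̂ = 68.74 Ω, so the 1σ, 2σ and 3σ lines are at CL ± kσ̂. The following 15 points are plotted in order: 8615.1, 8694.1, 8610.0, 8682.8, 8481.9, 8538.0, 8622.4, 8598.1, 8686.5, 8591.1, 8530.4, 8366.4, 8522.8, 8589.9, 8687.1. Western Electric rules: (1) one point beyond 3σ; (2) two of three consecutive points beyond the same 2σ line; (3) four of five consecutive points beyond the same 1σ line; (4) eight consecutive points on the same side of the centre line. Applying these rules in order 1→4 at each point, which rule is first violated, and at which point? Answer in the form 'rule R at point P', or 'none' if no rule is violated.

Zone of each point (C = within 1σ̂, B = 1σ̂–2σ̂, A = 2σ̂–3σ̂, * = beyond 3σ̂; sign = side of CL): 1:+C, 2:+B, 3:+C, 4:+B, 5:-B, 6:-C, 7:+C, 8:+C, 9:+B, 10:+C, 11:-C, 12:-*, 13:-C, 14:+C, 15:+B
Rule 1 (one point beyond the 3σ limits) is satisfied at point 12.

rule 1 at point 12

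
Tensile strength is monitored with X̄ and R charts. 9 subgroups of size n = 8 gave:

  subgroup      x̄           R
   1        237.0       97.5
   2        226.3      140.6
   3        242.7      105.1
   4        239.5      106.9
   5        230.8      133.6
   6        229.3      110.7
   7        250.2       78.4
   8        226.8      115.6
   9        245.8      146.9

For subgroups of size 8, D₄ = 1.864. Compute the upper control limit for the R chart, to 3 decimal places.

214.422

R̄ = (97.5 + 140.6 + 105.1 + 106.9 + 133.6 + 110.7 + 78.4 + 115.6 + 146.9) / 9 = 1035.3000 / 9 = 115.0333
UCL_R = D₄·R̄ = 1.864 × 115.0333 = 214.4221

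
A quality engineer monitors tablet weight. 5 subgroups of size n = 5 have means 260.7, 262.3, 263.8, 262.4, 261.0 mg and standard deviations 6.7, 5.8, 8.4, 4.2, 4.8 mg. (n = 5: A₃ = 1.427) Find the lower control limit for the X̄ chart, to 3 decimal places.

253.507

X̄̄ = (260.7 + 262.3 + 263.8 + 262.4 + 261.0) / 5 = 262.0400
s̄ = (6.7 + 5.8 + 8.4 + 4.2 + 4.8) / 5 = 5.9800
LCL = X̄̄ − A₃·s̄ = 262.0400 − 1.427 × 5.9800 = 253.5065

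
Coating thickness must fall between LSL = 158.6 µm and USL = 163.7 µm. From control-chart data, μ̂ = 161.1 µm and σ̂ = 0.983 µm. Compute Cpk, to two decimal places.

0.85

Cpu = (USL − μ̂) / (3σ̂) = (163.7 − 161.1) / (3 × 0.983) = 0.8817; Cpl = (μ̂ − LSL) / (3σ̂) = (161.1 − 158.6) / (3 × 0.983) = 0.8477; Cpk = min(Cpu, Cpl) = 0.8477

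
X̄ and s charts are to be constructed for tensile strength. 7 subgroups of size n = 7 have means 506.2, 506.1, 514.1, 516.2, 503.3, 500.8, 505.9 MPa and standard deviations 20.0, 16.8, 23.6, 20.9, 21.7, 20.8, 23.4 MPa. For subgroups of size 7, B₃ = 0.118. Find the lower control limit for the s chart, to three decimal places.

2.481

s̄ = (20.0 + 16.8 + 23.6 + 20.9 + 21.7 + 20.8 + 23.4) / 7 = 21.0286
LCL_s = B₃·s̄ = 0.118 × 21.0286 = 2.4814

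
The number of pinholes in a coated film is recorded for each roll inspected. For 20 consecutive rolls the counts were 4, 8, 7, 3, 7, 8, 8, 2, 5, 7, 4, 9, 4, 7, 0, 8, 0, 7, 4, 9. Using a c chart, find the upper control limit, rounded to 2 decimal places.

12.62

c̄ = (4 + 8 + 7 + 3 + 7 + 8 + 8 + 2 + 5 + 7 + 4 + 9 + 4 + 7 + 0 + 8 + 0 + 7 + 4 + 9) / 20 = 111 / 20 = 5.5500
UCL = c̄ + 3√c̄ = 5.5500 + 3 × √5.5500 = 5.5500 + 3 × 2.3558 = 12.6175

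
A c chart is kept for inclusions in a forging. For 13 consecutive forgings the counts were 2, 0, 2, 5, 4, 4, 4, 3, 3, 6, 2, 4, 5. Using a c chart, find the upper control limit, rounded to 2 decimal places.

8.90

c̄ = (2 + 0 + 2 + 5 + 4 + 4 + 4 + 3 + 3 + 6 + 2 + 4 + 5) / 13 = 44 / 13 = 3.3846
UCL = c̄ + 3√c̄ = 3.3846 + 3 × √3.3846 = 3.3846 + 3 × 1.8397 = 8.9038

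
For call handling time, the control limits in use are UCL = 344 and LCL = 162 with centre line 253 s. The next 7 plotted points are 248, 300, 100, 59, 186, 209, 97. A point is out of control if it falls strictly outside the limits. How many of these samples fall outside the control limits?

Compare each point to [162, 344]: sample 3 = 100 < LCL; sample 4 = 59 < LCL; sample 7 = 97 < LCL.

3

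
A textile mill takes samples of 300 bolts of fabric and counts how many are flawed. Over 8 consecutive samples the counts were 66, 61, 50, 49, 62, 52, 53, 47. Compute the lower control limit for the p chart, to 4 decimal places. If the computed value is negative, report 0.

p̄ = Σdᵢ / (k·n) = 440 / (8 × 300) = 0.18333
LCL = p̄ − 3·√(p̄(1−p̄)/n) = 0.18333 − 3 × 0.02234 = 0.11631

0.1163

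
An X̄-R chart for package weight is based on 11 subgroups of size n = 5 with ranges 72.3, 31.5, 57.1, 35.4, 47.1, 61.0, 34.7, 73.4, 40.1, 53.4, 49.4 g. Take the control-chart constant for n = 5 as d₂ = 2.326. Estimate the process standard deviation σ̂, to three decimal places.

R̄ = (72.3 + 31.5 + 57.1 + 35.4 + 47.1 + 61.0 + 34.7 + 73.4 + 40.1 + 53.4 + 49.4) / 11 = 50.4909
σ̂ = R̄ / d₂ = 50.4909 / 2.326 = 21.7072

21.707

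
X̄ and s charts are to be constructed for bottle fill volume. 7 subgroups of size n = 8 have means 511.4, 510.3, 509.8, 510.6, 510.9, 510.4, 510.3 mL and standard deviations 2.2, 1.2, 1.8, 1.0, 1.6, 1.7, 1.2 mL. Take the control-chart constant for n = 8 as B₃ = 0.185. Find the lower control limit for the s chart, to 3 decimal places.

s̄ = (2.2 + 1.2 + 1.8 + 1.0 + 1.6 + 1.7 + 1.2) / 7 = 1.5286
LCL_s = B₃·s̄ = 0.185 × 1.5286 = 0.2828

0.283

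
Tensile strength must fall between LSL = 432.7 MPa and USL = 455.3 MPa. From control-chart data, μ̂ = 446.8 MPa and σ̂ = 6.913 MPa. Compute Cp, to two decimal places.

0.54

Cp = (USL − LSL) / (6σ̂) = (455.3 − 432.7) / (6 × 6.913) = 22.6000 / 41.4780 = 0.5449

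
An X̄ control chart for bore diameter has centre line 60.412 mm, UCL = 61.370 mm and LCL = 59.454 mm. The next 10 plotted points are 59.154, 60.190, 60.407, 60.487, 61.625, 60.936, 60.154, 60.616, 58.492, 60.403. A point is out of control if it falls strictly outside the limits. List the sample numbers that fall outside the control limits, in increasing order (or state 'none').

Compare each point to [59.454, 61.370]: sample 1 = 59.154 < LCL; sample 5 = 61.625 > UCL; sample 9 = 58.492 < LCL.

1, 5, 9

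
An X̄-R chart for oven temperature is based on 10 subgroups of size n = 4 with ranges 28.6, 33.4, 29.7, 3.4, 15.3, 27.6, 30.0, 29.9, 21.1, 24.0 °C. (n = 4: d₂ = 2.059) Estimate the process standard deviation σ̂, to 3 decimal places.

R̄ = (28.6 + 33.4 + 29.7 + 3.4 + 15.3 + 27.6 + 30.0 + 29.9 + 21.1 + 24.0) / 10 = 24.3000
σ̂ = R̄ / d₂ = 24.3000 / 2.059 = 11.8018

11.802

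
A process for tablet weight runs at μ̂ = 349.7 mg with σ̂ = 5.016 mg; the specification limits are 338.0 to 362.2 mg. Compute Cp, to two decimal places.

Cp = (USL − LSL) / (6σ̂) = (362.2 − 338.0) / (6 × 5.016) = 24.2000 / 30.0960 = 0.8041

0.80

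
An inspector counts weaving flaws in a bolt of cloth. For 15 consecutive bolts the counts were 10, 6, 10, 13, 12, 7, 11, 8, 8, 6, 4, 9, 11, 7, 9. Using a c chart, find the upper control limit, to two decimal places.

17.60

c̄ = (10 + 6 + 10 + 13 + 12 + 7 + 11 + 8 + 8 + 6 + 4 + 9 + 11 + 7 + 9) / 15 = 131 / 15 = 8.7333
UCL = c̄ + 3√c̄ = 8.7333 + 3 × √8.7333 = 8.7333 + 3 × 2.9552 = 17.5990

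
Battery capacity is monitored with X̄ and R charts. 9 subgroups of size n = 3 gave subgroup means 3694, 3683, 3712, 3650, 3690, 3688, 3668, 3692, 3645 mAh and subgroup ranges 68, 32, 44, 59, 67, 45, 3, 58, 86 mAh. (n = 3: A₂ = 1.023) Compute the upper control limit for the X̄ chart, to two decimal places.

X̄̄ = (3694 + 3683 + 3712 + 3650 + 3690 + 3688 + 3668 + 3692 + 3645) / 9 = 33122.0000 / 9 = 3680.2222
R̄ = (68 + 32 + 44 + 59 + 67 + 45 + 3 + 58 + 86) / 9 = 462.0000 / 9 = 51.3333
UCL = X̄̄ + A₂·R̄ = 3680.2222 + 1.023 × 51.3333 = 3732.7362

3732.74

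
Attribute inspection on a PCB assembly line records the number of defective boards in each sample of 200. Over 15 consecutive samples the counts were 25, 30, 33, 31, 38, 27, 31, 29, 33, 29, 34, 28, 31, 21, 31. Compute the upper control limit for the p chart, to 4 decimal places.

0.2261

p̄ = Σdᵢ / (k·n) = 451 / (15 × 200) = 0.15033
UCL = p̄ + 3·√(p̄(1−p̄)/n) = 0.15033 + 3 × √(0.15033×0.84967/200) = 0.15033 + 3 × 0.02527 = 0.22615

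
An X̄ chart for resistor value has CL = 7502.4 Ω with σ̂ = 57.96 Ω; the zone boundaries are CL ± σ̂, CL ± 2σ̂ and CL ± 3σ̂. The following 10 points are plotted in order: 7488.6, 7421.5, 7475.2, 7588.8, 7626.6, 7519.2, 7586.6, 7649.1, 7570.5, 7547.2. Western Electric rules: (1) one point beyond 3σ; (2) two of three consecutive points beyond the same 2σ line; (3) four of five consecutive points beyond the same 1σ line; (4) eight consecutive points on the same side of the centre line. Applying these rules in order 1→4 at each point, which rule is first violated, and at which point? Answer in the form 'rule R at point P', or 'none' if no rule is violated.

rule 3 at point 8

Zone of each point (C = within 1σ̂, B = 1σ̂–2σ̂, A = 2σ̂–3σ̂, * = beyond 3σ̂; sign = side of CL): 1:-C, 2:-B, 3:-C, 4:+B, 5:+A, 6:+C, 7:+B, 8:+A, 9:+B, 10:+C
Rule 3 (four of five consecutive points beyond the same 1σ limit) is satisfied at point 8.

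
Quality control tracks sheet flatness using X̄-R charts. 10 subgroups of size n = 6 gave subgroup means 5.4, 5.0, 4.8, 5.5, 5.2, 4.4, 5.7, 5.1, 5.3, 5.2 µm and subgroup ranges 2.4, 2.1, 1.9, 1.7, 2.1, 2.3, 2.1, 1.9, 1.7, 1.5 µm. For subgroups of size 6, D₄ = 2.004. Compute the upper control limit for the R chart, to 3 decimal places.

R̄ = (2.4 + 2.1 + 1.9 + 1.7 + 2.1 + 2.3 + 2.1 + 1.9 + 1.7 + 1.5) / 10 = 19.7000 / 10 = 1.9700
UCL_R = D₄·R̄ = 2.004 × 1.9700 = 3.9479

3.948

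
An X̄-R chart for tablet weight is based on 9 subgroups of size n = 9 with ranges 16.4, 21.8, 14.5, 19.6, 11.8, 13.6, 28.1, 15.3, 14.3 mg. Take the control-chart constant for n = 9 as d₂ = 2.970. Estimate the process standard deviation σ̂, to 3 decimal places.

5.814

R̄ = (16.4 + 21.8 + 14.5 + 19.6 + 11.8 + 13.6 + 28.1 + 15.3 + 14.3) / 9 = 17.2667
σ̂ = R̄ / d₂ = 17.2667 / 2.970 = 5.8137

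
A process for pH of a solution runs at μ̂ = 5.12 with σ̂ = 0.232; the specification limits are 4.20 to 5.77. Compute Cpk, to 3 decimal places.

Cpu = (USL − μ̂) / (3σ̂) = (5.77 − 5.12) / (3 × 0.232) = 0.9339; Cpl = (μ̂ − LSL) / (3σ̂) = (5.12 − 4.20) / (3 × 0.232) = 1.3218; Cpk = min(Cpu, Cpl) = 0.9339

0.934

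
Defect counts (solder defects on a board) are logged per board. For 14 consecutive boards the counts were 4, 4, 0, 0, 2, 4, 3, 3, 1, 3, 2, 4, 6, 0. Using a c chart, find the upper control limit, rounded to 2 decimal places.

c̄ = (4 + 4 + 0 + 0 + 2 + 4 + 3 + 3 + 1 + 3 + 2 + 4 + 6 + 0) / 14 = 36 / 14 = 2.5714
UCL = c̄ + 3√c̄ = 2.5714 + 3 × √2.5714 = 2.5714 + 3 × 1.6036 = 7.3821

7.38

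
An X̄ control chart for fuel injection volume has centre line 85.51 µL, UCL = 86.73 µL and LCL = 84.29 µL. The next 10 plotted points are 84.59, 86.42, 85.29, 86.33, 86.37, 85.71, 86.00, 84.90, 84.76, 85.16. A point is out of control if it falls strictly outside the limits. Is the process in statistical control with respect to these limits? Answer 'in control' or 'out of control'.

All 10 points lie within [84.29, 86.73].

in control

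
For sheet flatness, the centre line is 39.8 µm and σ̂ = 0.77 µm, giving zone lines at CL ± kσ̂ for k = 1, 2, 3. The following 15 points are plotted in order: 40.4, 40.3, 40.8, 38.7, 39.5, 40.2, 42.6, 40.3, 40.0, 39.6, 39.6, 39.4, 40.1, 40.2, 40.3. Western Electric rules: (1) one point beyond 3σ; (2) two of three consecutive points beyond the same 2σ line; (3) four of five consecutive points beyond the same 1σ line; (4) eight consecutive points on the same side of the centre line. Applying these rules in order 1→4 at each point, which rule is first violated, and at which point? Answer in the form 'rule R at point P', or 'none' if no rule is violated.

Zone of each point (C = within 1σ̂, B = 1σ̂–2σ̂, A = 2σ̂–3σ̂, * = beyond 3σ̂; sign = side of CL): 1:+C, 2:+C, 3:+B, 4:-B, 5:-C, 6:+C, 7:+*, 8:+C, 9:+C, 10:-C, 11:-C, 12:-C, 13:+C, 14:+C, 15:+C
Rule 1 (one point beyond the 3σ limits) is satisfied at point 7.

rule 1 at point 7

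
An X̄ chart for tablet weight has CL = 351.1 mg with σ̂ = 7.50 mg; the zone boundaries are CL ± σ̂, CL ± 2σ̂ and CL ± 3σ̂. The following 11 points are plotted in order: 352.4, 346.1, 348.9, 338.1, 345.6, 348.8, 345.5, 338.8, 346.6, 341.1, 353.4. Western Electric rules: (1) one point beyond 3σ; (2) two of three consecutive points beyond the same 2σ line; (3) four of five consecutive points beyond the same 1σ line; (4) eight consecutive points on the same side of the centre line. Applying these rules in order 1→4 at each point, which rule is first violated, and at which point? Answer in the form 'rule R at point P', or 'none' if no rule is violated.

Zone of each point (C = within 1σ̂, B = 1σ̂–2σ̂, A = 2σ̂–3σ̂, * = beyond 3σ̂; sign = side of CL): 1:+C, 2:-C, 3:-C, 4:-B, 5:-C, 6:-C, 7:-C, 8:-B, 9:-C, 10:-B, 11:+C
Rule 4 (eight consecutive points on the same side of the centre line) is satisfied at point 9.

rule 4 at point 9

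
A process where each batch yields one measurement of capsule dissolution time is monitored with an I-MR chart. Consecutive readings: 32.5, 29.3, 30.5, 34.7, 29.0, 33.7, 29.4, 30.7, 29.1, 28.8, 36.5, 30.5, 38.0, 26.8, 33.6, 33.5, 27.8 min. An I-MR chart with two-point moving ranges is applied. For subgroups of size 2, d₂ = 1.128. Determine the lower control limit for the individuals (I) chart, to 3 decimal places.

X̄ = (32.5 + 29.3 + 30.5 + 34.7 + 29.0 + 33.7 + 29.4 + 30.7 + 29.1 + 28.8 + 36.5 + 30.5 + 38.0 + 26.8 + 33.6 + 33.5 + 27.8) / 17 = 31.4353
Moving ranges: 3.2, 1.2, 4.2, 5.7, 4.7, 4.3, 1.3, 1.6, 0.3, 7.7, 6.0, 7.5, 11.2, 6.8, 0.1, 5.7; M̄R̄ = 71.5000 / 16 = 4.4688
LCL = X̄ − 3·M̄R̄/d₂ = 31.4353 − 3 × 4.4688 / 1.128 = 19.5503

19.550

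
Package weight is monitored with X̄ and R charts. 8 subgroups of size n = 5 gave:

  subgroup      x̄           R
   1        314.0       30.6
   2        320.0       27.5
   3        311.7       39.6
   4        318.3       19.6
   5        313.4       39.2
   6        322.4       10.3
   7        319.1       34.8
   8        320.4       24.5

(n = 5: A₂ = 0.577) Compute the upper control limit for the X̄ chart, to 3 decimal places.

333.720

X̄̄ = (314.0 + 320.0 + 311.7 + 318.3 + 313.4 + 322.4 + 319.1 + 320.4) / 8 = 2539.3000 / 8 = 317.4125
R̄ = (30.6 + 27.5 + 39.6 + 19.6 + 39.2 + 10.3 + 34.8 + 24.5) / 8 = 226.1000 / 8 = 28.2625
UCL = X̄̄ + A₂·R̄ = 317.4125 + 0.577 × 28.2625 = 333.7200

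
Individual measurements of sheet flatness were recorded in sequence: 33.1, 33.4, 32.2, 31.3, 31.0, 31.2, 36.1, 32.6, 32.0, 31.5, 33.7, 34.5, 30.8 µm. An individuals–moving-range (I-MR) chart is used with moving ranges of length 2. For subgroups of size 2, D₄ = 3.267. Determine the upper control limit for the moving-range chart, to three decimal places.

5.200

Moving ranges: 0.3, 1.2, 0.9, 0.3, 0.2, 4.9, 3.5, 0.6, 0.5, 2.2, 0.8, 3.7; M̄R̄ = 19.1000 / 12 = 1.5917
UCL_MR = D₄·M̄R̄ = 3.267 × 1.5917 = 5.2000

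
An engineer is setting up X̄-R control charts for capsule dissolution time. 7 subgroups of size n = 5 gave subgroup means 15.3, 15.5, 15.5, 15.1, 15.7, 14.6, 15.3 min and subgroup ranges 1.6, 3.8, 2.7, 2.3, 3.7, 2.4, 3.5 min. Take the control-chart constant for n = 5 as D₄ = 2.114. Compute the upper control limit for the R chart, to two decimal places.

6.04

R̄ = (1.6 + 3.8 + 2.7 + 2.3 + 3.7 + 2.4 + 3.5) / 7 = 20.0000 / 7 = 2.8571
UCL_R = D₄·R̄ = 2.114 × 2.8571 = 6.0400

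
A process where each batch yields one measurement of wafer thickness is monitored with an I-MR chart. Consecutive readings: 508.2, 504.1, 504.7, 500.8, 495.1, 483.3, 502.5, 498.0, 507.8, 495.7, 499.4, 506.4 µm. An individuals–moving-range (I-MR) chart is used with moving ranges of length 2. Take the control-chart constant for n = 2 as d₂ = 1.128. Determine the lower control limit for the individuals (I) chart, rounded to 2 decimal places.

480.58

X̄ = (508.2 + 504.1 + 504.7 + 500.8 + 495.1 + 483.3 + 502.5 + 498.0 + 507.8 + 495.7 + 499.4 + 506.4) / 12 = 500.5000
Moving ranges: 4.1, 0.6, 3.9, 5.7, 11.8, 19.2, 4.5, 9.8, 12.1, 3.7, 7.0; M̄R̄ = 82.4000 / 11 = 7.4909
LCL = X̄ − 3·M̄R̄/d₂ = 500.5000 − 3 × 7.4909 / 1.128 = 480.5774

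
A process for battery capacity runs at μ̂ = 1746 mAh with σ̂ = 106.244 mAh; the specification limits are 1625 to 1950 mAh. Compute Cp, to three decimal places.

0.510

Cp = (USL − LSL) / (6σ̂) = (1950 − 1625) / (6 × 106.244) = 325.0000 / 637.4640 = 0.5098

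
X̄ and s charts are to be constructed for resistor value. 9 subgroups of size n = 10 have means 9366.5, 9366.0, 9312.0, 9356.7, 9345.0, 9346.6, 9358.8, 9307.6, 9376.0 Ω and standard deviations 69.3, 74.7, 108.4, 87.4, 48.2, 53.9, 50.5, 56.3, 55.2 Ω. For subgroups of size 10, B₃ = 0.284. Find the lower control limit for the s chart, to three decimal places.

s̄ = (69.3 + 74.7 + 108.4 + 87.4 + 48.2 + 53.9 + 50.5 + 56.3 + 55.2) / 9 = 67.1000
LCL_s = B₃·s̄ = 0.284 × 67.1000 = 19.0564

19.056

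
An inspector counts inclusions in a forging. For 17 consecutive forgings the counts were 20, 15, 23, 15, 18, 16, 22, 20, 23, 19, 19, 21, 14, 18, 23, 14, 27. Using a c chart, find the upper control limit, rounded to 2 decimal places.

c̄ = (20 + 15 + 23 + 15 + 18 + 16 + 22 + 20 + 23 + 19 + 19 + 21 + 14 + 18 + 23 + 14 + 27) / 17 = 327 / 17 = 19.2353
UCL = c̄ + 3√c̄ = 19.2353 + 3 × √19.2353 = 19.2353 + 3 × 4.3858 = 32.3927

32.39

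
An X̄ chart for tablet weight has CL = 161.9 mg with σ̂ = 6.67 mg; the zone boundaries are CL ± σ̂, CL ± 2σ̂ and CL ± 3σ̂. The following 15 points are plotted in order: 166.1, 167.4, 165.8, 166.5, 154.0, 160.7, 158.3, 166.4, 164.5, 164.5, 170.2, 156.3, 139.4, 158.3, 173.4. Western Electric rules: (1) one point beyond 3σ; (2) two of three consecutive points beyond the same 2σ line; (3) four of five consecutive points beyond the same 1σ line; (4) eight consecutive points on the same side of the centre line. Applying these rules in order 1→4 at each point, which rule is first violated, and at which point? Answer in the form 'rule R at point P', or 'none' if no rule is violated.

rule 1 at point 13

Zone of each point (C = within 1σ̂, B = 1σ̂–2σ̂, A = 2σ̂–3σ̂, * = beyond 3σ̂; sign = side of CL): 1:+C, 2:+C, 3:+C, 4:+C, 5:-B, 6:-C, 7:-C, 8:+C, 9:+C, 10:+C, 11:+B, 12:-C, 13:-*, 14:-C, 15:+B
Rule 1 (one point beyond the 3σ limits) is satisfied at point 13.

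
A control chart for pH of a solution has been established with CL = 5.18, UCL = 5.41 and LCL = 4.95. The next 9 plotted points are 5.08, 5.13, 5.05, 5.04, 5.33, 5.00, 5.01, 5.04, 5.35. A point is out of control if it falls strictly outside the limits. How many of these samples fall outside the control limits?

All 9 points lie within [4.95, 5.41].

0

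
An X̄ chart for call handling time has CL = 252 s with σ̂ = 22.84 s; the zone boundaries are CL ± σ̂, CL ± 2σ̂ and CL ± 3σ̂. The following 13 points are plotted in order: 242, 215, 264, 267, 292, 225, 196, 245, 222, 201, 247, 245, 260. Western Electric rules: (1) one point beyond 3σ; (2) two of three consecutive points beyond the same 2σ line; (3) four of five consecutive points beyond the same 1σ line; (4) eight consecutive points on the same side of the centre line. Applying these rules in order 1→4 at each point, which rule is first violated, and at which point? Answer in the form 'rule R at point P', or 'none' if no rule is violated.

Zone of each point (C = within 1σ̂, B = 1σ̂–2σ̂, A = 2σ̂–3σ̂, * = beyond 3σ̂; sign = side of CL): 1:-C, 2:-B, 3:+C, 4:+C, 5:+B, 6:-B, 7:-A, 8:-C, 9:-B, 10:-A, 11:-C, 12:-C, 13:+C
Rule 3 (four of five consecutive points beyond the same 1σ limit) is satisfied at point 10.

rule 3 at point 10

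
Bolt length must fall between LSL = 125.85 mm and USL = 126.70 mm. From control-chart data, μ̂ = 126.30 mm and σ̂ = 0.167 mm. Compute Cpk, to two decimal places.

0.80

Cpu = (USL − μ̂) / (3σ̂) = (126.70 − 126.30) / (3 × 0.167) = 0.7984; Cpl = (μ̂ − LSL) / (3σ̂) = (126.30 − 125.85) / (3 × 0.167) = 0.8982; Cpk = min(Cpu, Cpl) = 0.7984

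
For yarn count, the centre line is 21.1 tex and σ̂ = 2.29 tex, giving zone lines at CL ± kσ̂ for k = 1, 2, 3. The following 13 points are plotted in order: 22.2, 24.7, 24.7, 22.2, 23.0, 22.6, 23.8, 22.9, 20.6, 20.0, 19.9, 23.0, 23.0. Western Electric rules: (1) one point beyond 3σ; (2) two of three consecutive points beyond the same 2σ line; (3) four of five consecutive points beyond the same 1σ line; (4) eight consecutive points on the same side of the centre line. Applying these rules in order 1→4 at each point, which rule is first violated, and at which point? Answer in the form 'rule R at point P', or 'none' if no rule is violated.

Zone of each point (C = within 1σ̂, B = 1σ̂–2σ̂, A = 2σ̂–3σ̂, * = beyond 3σ̂; sign = side of CL): 1:+C, 2:+B, 3:+B, 4:+C, 5:+C, 6:+C, 7:+B, 8:+C, 9:-C, 10:-C, 11:-C, 12:+C, 13:+C
Rule 4 (eight consecutive points on the same side of the centre line) is satisfied at point 8.

rule 4 at point 8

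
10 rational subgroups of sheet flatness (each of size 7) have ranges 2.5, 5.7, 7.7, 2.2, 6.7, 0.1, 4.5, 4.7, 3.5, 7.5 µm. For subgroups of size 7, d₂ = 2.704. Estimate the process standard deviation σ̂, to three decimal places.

1.668

R̄ = (2.5 + 5.7 + 7.7 + 2.2 + 6.7 + 0.1 + 4.5 + 4.7 + 3.5 + 7.5) / 10 = 4.5100
σ̂ = R̄ / d₂ = 4.5100 / 2.704 = 1.6679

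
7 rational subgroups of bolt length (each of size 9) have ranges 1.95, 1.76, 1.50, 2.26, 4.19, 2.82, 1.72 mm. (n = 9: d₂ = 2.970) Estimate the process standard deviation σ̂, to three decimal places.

R̄ = (1.95 + 1.76 + 1.50 + 2.26 + 4.19 + 2.82 + 1.72) / 7 = 2.3143
σ̂ = R̄ / d₂ = 2.3143 / 2.970 = 0.7792

0.779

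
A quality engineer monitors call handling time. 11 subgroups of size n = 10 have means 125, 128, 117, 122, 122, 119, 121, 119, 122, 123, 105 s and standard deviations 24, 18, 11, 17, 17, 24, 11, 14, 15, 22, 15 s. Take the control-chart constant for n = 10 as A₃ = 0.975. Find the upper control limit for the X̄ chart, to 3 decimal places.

136.936

X̄̄ = (125 + 128 + 117 + 122 + 122 + 119 + 121 + 119 + 122 + 123 + 105) / 11 = 120.2727
s̄ = (24 + 18 + 11 + 17 + 17 + 24 + 11 + 14 + 15 + 22 + 15) / 11 = 17.0909
UCL = X̄̄ + A₃·s̄ = 120.2727 + 0.975 × 17.0909 = 136.9364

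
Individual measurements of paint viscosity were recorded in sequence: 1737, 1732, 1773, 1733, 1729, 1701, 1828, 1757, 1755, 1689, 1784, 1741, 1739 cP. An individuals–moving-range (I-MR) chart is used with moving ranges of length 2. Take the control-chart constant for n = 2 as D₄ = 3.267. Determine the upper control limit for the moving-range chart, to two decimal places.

Moving ranges: 5, 41, 40, 4, 28, 127, 71, 2, 66, 95, 43, 2; M̄R̄ = 524.0000 / 12 = 43.6667
UCL_MR = D₄·M̄R̄ = 3.267 × 43.6667 = 142.6590

142.66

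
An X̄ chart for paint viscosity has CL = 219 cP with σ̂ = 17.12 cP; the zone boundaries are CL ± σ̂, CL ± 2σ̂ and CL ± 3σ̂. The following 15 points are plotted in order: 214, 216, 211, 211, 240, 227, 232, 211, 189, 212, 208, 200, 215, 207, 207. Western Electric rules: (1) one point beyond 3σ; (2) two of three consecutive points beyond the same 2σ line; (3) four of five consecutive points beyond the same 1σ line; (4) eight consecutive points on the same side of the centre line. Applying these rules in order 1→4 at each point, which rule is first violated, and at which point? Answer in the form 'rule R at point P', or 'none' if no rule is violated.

rule 4 at point 15

Zone of each point (C = within 1σ̂, B = 1σ̂–2σ̂, A = 2σ̂–3σ̂, * = beyond 3σ̂; sign = side of CL): 1:-C, 2:-C, 3:-C, 4:-C, 5:+B, 6:+C, 7:+C, 8:-C, 9:-B, 10:-C, 11:-C, 12:-B, 13:-C, 14:-C, 15:-C
Rule 4 (eight consecutive points on the same side of the centre line) is satisfied at point 15.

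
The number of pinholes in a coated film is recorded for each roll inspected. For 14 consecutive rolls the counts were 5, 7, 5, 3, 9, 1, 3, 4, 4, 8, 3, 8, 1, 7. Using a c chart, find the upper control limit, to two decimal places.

11.47

c̄ = (5 + 7 + 5 + 3 + 9 + 1 + 3 + 4 + 4 + 8 + 3 + 8 + 1 + 7) / 14 = 68 / 14 = 4.8571
UCL = c̄ + 3√c̄ = 4.8571 + 3 × √4.8571 = 4.8571 + 3 × 2.2039 = 11.4688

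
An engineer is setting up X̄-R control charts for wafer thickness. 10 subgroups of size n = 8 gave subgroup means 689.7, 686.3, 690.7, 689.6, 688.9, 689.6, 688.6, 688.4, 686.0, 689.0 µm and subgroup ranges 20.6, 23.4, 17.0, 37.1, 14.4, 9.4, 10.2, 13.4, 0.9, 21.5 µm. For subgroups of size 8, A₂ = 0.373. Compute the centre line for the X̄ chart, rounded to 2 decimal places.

688.68

X̄̄ = (689.7 + 686.3 + 690.7 + 689.6 + 688.9 + 689.6 + 688.6 + 688.4 + 686.0 + 689.0) / 10 = 6886.8000 / 10 = 688.6800
CL = X̄̄ = 688.6800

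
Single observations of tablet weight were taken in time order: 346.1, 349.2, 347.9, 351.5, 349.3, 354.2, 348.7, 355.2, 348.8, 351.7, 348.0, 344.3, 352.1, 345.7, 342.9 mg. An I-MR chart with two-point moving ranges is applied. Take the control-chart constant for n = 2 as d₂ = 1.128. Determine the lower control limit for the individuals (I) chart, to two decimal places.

337.49

X̄ = (346.1 + 349.2 + 347.9 + 351.5 + 349.3 + 354.2 + 348.7 + 355.2 + 348.8 + 351.7 + 348.0 + 344.3 + 352.1 + 345.7 + 342.9) / 15 = 349.0400
Moving ranges: 3.1, 1.3, 3.6, 2.2, 4.9, 5.5, 6.5, 6.4, 2.9, 3.7, 3.7, 7.8, 6.4, 2.8; M̄R̄ = 60.8000 / 14 = 4.3429
LCL = X̄ − 3·M̄R̄/d₂ = 349.0400 − 3 × 4.3429 / 1.128 = 337.4898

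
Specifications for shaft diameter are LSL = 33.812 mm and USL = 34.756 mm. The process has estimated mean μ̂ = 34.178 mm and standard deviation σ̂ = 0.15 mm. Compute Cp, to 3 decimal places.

1.049

Cp = (USL − LSL) / (6σ̂) = (34.756 − 33.812) / (6 × 0.15) = 0.9440 / 0.9000 = 1.0489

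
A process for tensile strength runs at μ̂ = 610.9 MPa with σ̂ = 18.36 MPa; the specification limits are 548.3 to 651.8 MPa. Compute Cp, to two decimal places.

0.94

Cp = (USL − LSL) / (6σ̂) = (651.8 − 548.3) / (6 × 18.36) = 103.5000 / 110.1600 = 0.9395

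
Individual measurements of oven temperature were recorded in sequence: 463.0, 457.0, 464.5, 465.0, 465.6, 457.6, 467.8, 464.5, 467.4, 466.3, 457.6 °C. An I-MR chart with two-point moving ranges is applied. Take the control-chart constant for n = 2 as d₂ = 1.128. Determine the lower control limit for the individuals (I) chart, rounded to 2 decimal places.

450.32

X̄ = (463.0 + 457.0 + 464.5 + 465.0 + 465.6 + 457.6 + 467.8 + 464.5 + 467.4 + 466.3 + 457.6) / 11 = 463.3000
Moving ranges: 6.0, 7.5, 0.5, 0.6, 8.0, 10.2, 3.3, 2.9, 1.1, 8.7; M̄R̄ = 48.8000 / 10 = 4.8800
LCL = X̄ − 3·M̄R̄/d₂ = 463.3000 − 3 × 4.8800 / 1.128 = 450.3213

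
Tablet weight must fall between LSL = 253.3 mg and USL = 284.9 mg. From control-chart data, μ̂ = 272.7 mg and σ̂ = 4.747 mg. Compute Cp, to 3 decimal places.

1.109

Cp = (USL − LSL) / (6σ̂) = (284.9 − 253.3) / (6 × 4.747) = 31.6000 / 28.4820 = 1.1095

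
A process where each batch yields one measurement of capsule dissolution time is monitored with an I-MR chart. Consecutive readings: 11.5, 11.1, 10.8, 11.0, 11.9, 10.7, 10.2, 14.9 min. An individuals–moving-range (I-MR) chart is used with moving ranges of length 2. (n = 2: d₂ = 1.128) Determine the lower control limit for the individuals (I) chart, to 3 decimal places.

X̄ = (11.5 + 11.1 + 10.8 + 11.0 + 11.9 + 10.7 + 10.2 + 14.9) / 8 = 11.5125
Moving ranges: 0.4, 0.3, 0.2, 0.9, 1.2, 0.5, 4.7; M̄R̄ = 8.2000 / 7 = 1.1714
LCL = X̄ − 3·M̄R̄/d₂ = 11.5125 − 3 × 1.1714 / 1.128 = 8.3970

8.397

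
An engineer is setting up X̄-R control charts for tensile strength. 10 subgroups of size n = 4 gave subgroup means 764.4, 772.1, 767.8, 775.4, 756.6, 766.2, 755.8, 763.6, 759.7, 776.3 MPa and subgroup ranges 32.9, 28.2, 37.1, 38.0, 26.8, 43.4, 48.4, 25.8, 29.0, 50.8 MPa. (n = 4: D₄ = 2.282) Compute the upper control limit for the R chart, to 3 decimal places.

82.243

R̄ = (32.9 + 28.2 + 37.1 + 38.0 + 26.8 + 43.4 + 48.4 + 25.8 + 29.0 + 50.8) / 10 = 360.4000 / 10 = 36.0400
UCL_R = D₄·R̄ = 2.282 × 36.0400 = 82.2433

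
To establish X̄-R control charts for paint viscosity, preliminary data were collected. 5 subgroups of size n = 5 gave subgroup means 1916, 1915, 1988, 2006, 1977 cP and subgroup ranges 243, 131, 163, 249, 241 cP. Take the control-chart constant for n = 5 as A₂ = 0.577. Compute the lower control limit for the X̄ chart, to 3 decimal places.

X̄̄ = (1916 + 1915 + 1988 + 2006 + 1977) / 5 = 9802.0000 / 5 = 1960.4000
R̄ = (243 + 131 + 163 + 249 + 241) / 5 = 1027.0000 / 5 = 205.4000
LCL = X̄̄ − A₂·R̄ = 1960.4000 − 0.577 × 205.4000 = 1841.8842

1841.884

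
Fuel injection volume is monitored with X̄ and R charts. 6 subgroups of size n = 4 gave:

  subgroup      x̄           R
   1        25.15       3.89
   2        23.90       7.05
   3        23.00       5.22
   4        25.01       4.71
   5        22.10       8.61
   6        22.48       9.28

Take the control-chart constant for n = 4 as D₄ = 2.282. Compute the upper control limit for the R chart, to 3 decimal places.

14.742

R̄ = (3.89 + 7.05 + 5.22 + 4.71 + 8.61 + 9.28) / 6 = 38.7600 / 6 = 6.4600
UCL_R = D₄·R̄ = 2.282 × 6.4600 = 14.7417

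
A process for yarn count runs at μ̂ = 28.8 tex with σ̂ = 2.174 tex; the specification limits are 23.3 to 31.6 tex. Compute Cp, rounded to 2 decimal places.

Cp = (USL − LSL) / (6σ̂) = (31.6 − 23.3) / (6 × 2.174) = 8.3000 / 13.0440 = 0.6363

0.64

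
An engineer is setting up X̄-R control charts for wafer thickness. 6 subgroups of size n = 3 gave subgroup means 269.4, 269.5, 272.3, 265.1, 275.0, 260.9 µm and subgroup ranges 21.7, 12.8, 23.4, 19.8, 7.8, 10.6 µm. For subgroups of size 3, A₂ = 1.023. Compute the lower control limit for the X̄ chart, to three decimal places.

252.315

X̄̄ = (269.4 + 269.5 + 272.3 + 265.1 + 275.0 + 260.9) / 6 = 1612.2000 / 6 = 268.7000
R̄ = (21.7 + 12.8 + 23.4 + 19.8 + 7.8 + 10.6) / 6 = 96.1000 / 6 = 16.0167
LCL = X̄̄ − A₂·R̄ = 268.7000 − 1.023 × 16.0167 = 252.3149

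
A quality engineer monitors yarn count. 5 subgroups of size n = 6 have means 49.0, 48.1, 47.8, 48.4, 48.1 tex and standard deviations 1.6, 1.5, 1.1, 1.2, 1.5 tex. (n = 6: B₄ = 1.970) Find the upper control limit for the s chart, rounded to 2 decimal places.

2.72

s̄ = (1.6 + 1.5 + 1.1 + 1.2 + 1.5) / 5 = 1.3800
UCL_s = B₄·s̄ = 1.970 × 1.3800 = 2.7186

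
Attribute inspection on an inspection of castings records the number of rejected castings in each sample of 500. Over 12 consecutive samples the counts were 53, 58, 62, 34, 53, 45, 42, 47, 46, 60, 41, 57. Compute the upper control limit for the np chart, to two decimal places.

69.93

p̄ = Σdᵢ / (k·n) = 598 / (12 × 500) = 0.09967
UCL = np̄ + 3·√(np̄(1−p̄)) = 49.8333 + 3 × √(49.8333×0.90033) = 49.8333 + 3 × 6.6983 = 69.9281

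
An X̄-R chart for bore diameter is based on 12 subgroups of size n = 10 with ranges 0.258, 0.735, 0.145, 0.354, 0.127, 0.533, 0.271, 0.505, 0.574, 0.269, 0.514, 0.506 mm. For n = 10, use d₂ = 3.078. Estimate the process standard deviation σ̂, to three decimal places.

R̄ = (0.258 + 0.735 + 0.145 + 0.354 + 0.127 + 0.533 + 0.271 + 0.505 + 0.574 + 0.269 + 0.514 + 0.506) / 12 = 0.3993
σ̂ = R̄ / d₂ = 0.3993 / 3.078 = 0.1297

0.130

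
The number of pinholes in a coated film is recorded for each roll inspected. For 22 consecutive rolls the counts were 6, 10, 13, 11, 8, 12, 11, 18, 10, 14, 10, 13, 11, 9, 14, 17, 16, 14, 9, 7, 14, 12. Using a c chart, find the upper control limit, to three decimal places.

22.066

c̄ = (6 + 10 + 13 + 11 + 8 + 12 + 11 + 18 + 10 + 14 + 10 + 13 + 11 + 9 + 14 + 17 + 16 + 14 + 9 + 7 + 14 + 12) / 22 = 259 / 22 = 11.7727
UCL = c̄ + 3√c̄ = 11.7727 + 3 × √11.7727 = 11.7727 + 3 × 3.4311 = 22.0661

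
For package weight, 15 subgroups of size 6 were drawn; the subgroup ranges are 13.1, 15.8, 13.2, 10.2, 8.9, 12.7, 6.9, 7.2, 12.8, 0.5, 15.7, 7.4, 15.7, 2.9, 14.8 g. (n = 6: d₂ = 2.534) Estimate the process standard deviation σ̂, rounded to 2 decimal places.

R̄ = (13.1 + 15.8 + 13.2 + 10.2 + 8.9 + 12.7 + 6.9 + 7.2 + 12.8 + 0.5 + 15.7 + 7.4 + 15.7 + 2.9 + 14.8) / 15 = 10.5200
σ̂ = R̄ / d₂ = 10.5200 / 2.534 = 4.1515

4.15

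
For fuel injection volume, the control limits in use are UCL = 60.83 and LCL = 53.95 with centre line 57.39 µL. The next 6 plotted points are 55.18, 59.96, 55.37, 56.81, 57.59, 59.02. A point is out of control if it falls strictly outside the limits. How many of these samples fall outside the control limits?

0

All 6 points lie within [53.95, 60.83].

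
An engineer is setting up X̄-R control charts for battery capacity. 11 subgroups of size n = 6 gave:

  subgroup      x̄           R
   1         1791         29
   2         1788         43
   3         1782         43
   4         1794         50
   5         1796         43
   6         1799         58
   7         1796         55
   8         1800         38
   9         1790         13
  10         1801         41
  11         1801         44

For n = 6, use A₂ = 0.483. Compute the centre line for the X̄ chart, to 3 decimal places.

1794.364

X̄̄ = (1791 + 1788 + 1782 + 1794 + 1796 + 1799 + 1796 + 1800 + 1790 + 1801 + 1801) / 11 = 19738.0000 / 11 = 1794.3636
CL = X̄̄ = 1794.3636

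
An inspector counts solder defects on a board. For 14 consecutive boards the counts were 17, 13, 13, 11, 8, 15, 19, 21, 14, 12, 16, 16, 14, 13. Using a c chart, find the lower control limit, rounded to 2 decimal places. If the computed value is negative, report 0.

3.03

c̄ = (17 + 13 + 13 + 11 + 8 + 15 + 19 + 21 + 14 + 12 + 16 + 16 + 14 + 13) / 14 = 202 / 14 = 14.4286
LCL = c̄ − 3√c̄ = 14.4286 − 3 × 3.7985 = 3.0331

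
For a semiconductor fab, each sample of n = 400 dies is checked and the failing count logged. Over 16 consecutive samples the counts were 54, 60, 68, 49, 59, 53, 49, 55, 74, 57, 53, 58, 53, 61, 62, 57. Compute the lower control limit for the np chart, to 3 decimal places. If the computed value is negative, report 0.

p̄ = Σdᵢ / (k·n) = 922 / (16 × 400) = 0.14406
LCL = np̄ − 3·√(np̄(1−p̄)) = 57.6250 − 3 × 7.0231 = 36.5558

36.556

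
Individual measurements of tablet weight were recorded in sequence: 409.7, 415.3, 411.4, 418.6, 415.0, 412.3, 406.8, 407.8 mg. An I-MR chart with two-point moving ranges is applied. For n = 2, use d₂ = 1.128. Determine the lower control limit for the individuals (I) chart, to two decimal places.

X̄ = (409.7 + 415.3 + 411.4 + 418.6 + 415.0 + 412.3 + 406.8 + 407.8) / 8 = 412.1125
Moving ranges: 5.6, 3.9, 7.2, 3.6, 2.7, 5.5, 1.0; M̄R̄ = 29.5000 / 7 = 4.2143
LCL = X̄ − 3·M̄R̄/d₂ = 412.1125 − 3 × 4.2143 / 1.128 = 400.9043

400.90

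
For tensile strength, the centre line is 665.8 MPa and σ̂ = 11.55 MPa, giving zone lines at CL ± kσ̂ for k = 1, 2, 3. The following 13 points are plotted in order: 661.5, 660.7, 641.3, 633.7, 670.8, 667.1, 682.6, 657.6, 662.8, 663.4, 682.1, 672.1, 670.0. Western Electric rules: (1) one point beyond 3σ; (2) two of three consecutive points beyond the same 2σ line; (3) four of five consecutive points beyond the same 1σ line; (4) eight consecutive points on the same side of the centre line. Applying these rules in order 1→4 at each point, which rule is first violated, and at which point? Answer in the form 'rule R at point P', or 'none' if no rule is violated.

Zone of each point (C = within 1σ̂, B = 1σ̂–2σ̂, A = 2σ̂–3σ̂, * = beyond 3σ̂; sign = side of CL): 1:-C, 2:-C, 3:-A, 4:-A, 5:+C, 6:+C, 7:+B, 8:-C, 9:-C, 10:-C, 11:+B, 12:+C, 13:+C
Rule 2 (two of three consecutive points beyond the same 2σ limit) is satisfied at point 4.

rule 2 at point 4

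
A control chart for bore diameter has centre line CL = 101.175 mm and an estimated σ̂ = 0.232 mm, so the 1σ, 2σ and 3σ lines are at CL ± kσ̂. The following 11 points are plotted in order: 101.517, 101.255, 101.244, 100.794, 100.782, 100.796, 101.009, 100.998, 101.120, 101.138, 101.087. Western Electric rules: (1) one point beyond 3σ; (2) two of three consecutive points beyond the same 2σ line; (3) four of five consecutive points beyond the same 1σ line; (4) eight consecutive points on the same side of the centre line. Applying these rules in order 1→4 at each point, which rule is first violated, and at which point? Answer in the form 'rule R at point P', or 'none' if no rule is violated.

Zone of each point (C = within 1σ̂, B = 1σ̂–2σ̂, A = 2σ̂–3σ̂, * = beyond 3σ̂; sign = side of CL): 1:+B, 2:+C, 3:+C, 4:-B, 5:-B, 6:-B, 7:-C, 8:-C, 9:-C, 10:-C, 11:-C
Rule 4 (eight consecutive points on the same side of the centre line) is satisfied at point 11.

rule 4 at point 11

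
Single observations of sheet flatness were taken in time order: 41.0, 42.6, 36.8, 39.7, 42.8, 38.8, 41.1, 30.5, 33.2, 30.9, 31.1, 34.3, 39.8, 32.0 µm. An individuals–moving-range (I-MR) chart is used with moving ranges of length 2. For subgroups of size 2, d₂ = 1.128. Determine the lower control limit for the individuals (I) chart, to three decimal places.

26.119

X̄ = (41.0 + 42.6 + 36.8 + 39.7 + 42.8 + 38.8 + 41.1 + 30.5 + 33.2 + 30.9 + 31.1 + 34.3 + 39.8 + 32.0) / 14 = 36.7571
Moving ranges: 1.6, 5.8, 2.9, 3.1, 4.0, 2.3, 10.6, 2.7, 2.3, 0.2, 3.2, 5.5, 7.8; M̄R̄ = 52.0000 / 13 = 4.0000
LCL = X̄ − 3·M̄R̄/d₂ = 36.7571 − 3 × 4.0000 / 1.128 = 26.1188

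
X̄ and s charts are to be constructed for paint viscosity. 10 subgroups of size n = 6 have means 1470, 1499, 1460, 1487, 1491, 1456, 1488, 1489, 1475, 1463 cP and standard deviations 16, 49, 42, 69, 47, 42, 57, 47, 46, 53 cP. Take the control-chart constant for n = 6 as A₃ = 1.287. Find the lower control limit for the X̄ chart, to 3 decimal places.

X̄̄ = (1470 + 1499 + 1460 + 1487 + 1491 + 1456 + 1488 + 1489 + 1475 + 1463) / 10 = 1477.8000
s̄ = (16 + 49 + 42 + 69 + 47 + 42 + 57 + 47 + 46 + 53) / 10 = 46.8000
LCL = X̄̄ − A₃·s̄ = 1477.8000 − 1.287 × 46.8000 = 1417.5684

1417.568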